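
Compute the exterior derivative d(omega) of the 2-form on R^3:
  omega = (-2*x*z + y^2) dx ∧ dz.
d(omega) = (-2*y) dx ∧ dy ∧ dz

For a 2-form omega = sum_{i<j} g_{ij} dx_i ∧ dx_j, the exterior derivative is
  d(omega) = sum_{i<j} d(g_{ij}) ∧ dx_i ∧ dx_j = sum_{i<j, k} (∂g_{ij}/∂x_k) dx_k ∧ dx_i ∧ dx_j.
Expand each term, using dx_k ∧ dx_i ∧ dx_j = sgn(permutation) dx_{(a)} ∧ dx_{(b)} ∧ dx_{(c)} with (a < b < c) sorted:
  d(-2*x*z + y^2) includes (∂/∂y)(-2*x*z + y^2) dy = (2*y) dy, which multiplied by dx ∧ dz gives (-2*y) dx ∧ dy ∧ dz
Collecting like 3-forms: d(omega) = (-2*y) dx ∧ dy ∧ dz.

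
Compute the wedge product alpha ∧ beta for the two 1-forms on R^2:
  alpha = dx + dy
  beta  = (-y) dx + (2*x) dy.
alpha ∧ beta = (2*x + y) dx ∧ dy

Distribute the wedge, using dx_i ∧ dx_j = -dx_j ∧ dx_i and dx_i ∧ dx_i = 0. For each pair (i, j) with i < j, the coefficient of dx_i ∧ dx_j in alpha ∧ beta is (alpha_i * beta_j - alpha_j * beta_i). Collecting: alpha ∧ beta = (2*x + y) dx ∧ dy.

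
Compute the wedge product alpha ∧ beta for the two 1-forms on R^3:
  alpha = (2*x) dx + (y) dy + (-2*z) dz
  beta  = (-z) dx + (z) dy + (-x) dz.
alpha ∧ beta = (z*(2*x + y)) dx ∧ dy + (-2*x^2 - 2*z^2) dx ∧ dz + (-x*y + 2*z^2) dy ∧ dz

Distribute the wedge, using dx_i ∧ dx_j = -dx_j ∧ dx_i and dx_i ∧ dx_i = 0. For each pair (i, j) with i < j, the coefficient of dx_i ∧ dx_j in alpha ∧ beta is (alpha_i * beta_j - alpha_j * beta_i). Collecting: alpha ∧ beta = (z*(2*x + y)) dx ∧ dy + (-2*x^2 - 2*z^2) dx ∧ dz + (-x*y + 2*z^2) dy ∧ dz.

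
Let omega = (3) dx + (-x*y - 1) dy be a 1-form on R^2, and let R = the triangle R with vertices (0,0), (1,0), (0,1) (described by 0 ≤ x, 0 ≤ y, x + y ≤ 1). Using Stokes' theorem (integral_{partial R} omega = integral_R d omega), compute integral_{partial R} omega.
integral_(partial R) omega = -1/6

Stokes: integral_partial_R omega = integral_R d omega with d omega = (∂Q/∂x - ∂P/∂y) dx ∧ dy.
  ∂Q/∂x = -y
  ∂P/∂y = 0
  integrand = ∂Q/∂x - ∂P/∂y = -y.
Integrating over R: integral_0^1 integral_0^{1-x} (-y) dy dx = -1/6.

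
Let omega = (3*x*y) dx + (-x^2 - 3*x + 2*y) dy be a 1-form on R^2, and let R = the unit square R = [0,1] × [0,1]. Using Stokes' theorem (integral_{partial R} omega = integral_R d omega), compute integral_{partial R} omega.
integral_(partial R) omega = -11/2

Stokes: integral_partial_R omega = integral_R d omega with d omega = (∂Q/∂x - ∂P/∂y) dx ∧ dy.
  ∂Q/∂x = -2*x - 3
  ∂P/∂y = 3*x
  integrand = ∂Q/∂x - ∂P/∂y = -5*x - 3.
Integrating over R: integral_0^1 integral_0^1 (-5*x - 3) dx dy = -11/2.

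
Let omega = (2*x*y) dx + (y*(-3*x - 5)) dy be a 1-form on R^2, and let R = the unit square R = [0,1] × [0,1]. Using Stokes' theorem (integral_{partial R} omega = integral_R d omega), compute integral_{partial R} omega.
integral_(partial R) omega = -5/2

Stokes: integral_partial_R omega = integral_R d omega with d omega = (∂Q/∂x - ∂P/∂y) dx ∧ dy.
  ∂Q/∂x = -3*y
  ∂P/∂y = 2*x
  integrand = ∂Q/∂x - ∂P/∂y = -2*x - 3*y.
Integrating over R: integral_0^1 integral_0^1 (-2*x - 3*y) dx dy = -5/2.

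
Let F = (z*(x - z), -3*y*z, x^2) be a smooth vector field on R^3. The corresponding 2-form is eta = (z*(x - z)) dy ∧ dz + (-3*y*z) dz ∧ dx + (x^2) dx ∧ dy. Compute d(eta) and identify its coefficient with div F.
d(eta) = (-2*z) dx ∧ dy ∧ dz; div F = -2*z

For a 2-form in R^3 of the form above, applying d gives a 3-form with coefficient ∂P/∂x + ∂Q/∂y + ∂R/∂z:
  ∂P/∂x = z
  ∂Q/∂y = -3*z
  ∂R/∂z = 0
Sum = -2*z, which is exactly div F.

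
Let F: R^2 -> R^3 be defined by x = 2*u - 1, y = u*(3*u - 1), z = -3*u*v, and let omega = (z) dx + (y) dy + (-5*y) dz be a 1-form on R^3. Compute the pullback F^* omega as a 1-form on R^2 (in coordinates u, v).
F^* omega = (u*(18*u^2 + 45*u*v - 9*u - 21*v + 1)) du + (u^2*(45*u - 15)) dv

Using F^*(f dg) = (f ∘ F) d(g ∘ F), substitute each coordinate x_i by F_i(u, v) in f_i, and replace dx_i by d F_i = (∂F_i/∂u) du + (∂F_i/∂v) dv.
  For the x component: f_1(F) = -3*u*v; d F_1 = (2) du + (0) dv
  For the y component: f_2(F) = u*(3*u - 1); d F_2 = (6*u - 1) du + (0) dv
  For the z component: f_3(F) = 5*u*(1 - 3*u); d F_3 = (-3*v) du + (-3*u) dv
Combining and collecting du, dv coefficients:
  coeff of du: u*(18*u^2 + 45*u*v - 9*u - 21*v + 1)
  coeff of dv: u^2*(45*u - 15)
F^* omega = (u*(18*u^2 + 45*u*v - 9*u - 21*v + 1)) du + (u^2*(45*u - 15)) dv.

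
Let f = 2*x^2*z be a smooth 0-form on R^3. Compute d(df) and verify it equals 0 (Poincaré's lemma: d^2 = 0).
d(df) = 0

Step 1: df = sum_i (∂f/∂x_i) dx_i = (4*x*z) dx + (0) dy + (2*x^2) dz.
Step 2: Apply d again. Using the 1-form formula, the coefficient of dx ∧ dy in d(df) is ∂^2 f/∂x ∂y - ∂^2 f/∂y ∂x = (0) - (0) = 0 (equality of mixed partials for smooth f).
Similarly for dx ∧ dz and dy ∧ dz — all coefficients vanish. So d(df) = 0.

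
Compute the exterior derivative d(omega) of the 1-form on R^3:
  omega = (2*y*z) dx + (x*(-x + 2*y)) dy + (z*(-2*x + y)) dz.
d(omega) = (-2*x + 2*y - 2*z) dx ∧ dy + (-2*y - 2*z) dx ∧ dz + (z) dy ∧ dz

For a 1-form omega = sum_i f_i dx_i, the exterior derivative is
  d(omega) = sum_{i < j} (∂f_j/∂x_i - ∂f_i/∂x_j) dx_i ∧ dx_j.
  coefficient of dx ∧ dy: ∂f_2/∂x - ∂f_1/∂y = ∂(x*(-x + 2*y))/∂x - ∂(2*y*z)/∂y = -2*x + 2*y - 2*z
  coefficient of dx ∧ dz: ∂f_3/∂x - ∂f_1/∂z = ∂(z*(-2*x + y))/∂x - ∂(2*y*z)/∂z = -2*y - 2*z
  coefficient of dy ∧ dz: ∂f_3/∂y - ∂f_2/∂z = ∂(z*(-2*x + y))/∂y - ∂(x*(-x + 2*y))/∂z = z
Assembling: d(omega) = (-2*x + 2*y - 2*z) dx ∧ dy + (-2*y - 2*z) dx ∧ dz + (z) dy ∧ dz.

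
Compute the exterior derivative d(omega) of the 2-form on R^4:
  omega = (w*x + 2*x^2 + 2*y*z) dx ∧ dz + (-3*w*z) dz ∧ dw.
d(omega) = (-2*z) dx ∧ dy ∧ dz + (x) dx ∧ dz ∧ dw

For a 2-form omega = sum_{i<j} g_{ij} dx_i ∧ dx_j, the exterior derivative is
  d(omega) = sum_{i<j} d(g_{ij}) ∧ dx_i ∧ dx_j = sum_{i<j, k} (∂g_{ij}/∂x_k) dx_k ∧ dx_i ∧ dx_j.
Expand each term, using dx_k ∧ dx_i ∧ dx_j = sgn(permutation) dx_{(a)} ∧ dx_{(b)} ∧ dx_{(c)} with (a < b < c) sorted:
  d(w*x + 2*x^2 + 2*y*z) includes (∂/∂y)(w*x + 2*x^2 + 2*y*z) dy = (2*z) dy, which multiplied by dx ∧ dz gives (-2*z) dx ∧ dy ∧ dz
  d(w*x + 2*x^2 + 2*y*z) includes (∂/∂w)(w*x + 2*x^2 + 2*y*z) dw = (x) dw, which multiplied by dx ∧ dz gives (x) dx ∧ dz ∧ dw
Collecting like 3-forms: d(omega) = (-2*z) dx ∧ dy ∧ dz + (x) dx ∧ dz ∧ dw.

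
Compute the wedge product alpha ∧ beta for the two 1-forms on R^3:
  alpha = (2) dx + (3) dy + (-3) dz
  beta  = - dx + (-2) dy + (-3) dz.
alpha ∧ beta = (-1) dx ∧ dy + (-9) dx ∧ dz + (-15) dy ∧ dz

Distribute the wedge, using dx_i ∧ dx_j = -dx_j ∧ dx_i and dx_i ∧ dx_i = 0. For each pair (i, j) with i < j, the coefficient of dx_i ∧ dx_j in alpha ∧ beta is (alpha_i * beta_j - alpha_j * beta_i). Collecting: alpha ∧ beta = (-1) dx ∧ dy + (-9) dx ∧ dz + (-15) dy ∧ dz.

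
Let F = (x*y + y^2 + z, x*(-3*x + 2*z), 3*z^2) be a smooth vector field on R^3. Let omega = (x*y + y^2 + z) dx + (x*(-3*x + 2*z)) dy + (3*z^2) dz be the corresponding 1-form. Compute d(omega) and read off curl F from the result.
d(omega) = (-2*x) dy ∧ dz + (1) dz ∧ dx + (-7*x - 2*y + 2*z) dx ∧ dy; curl F = (-2*x, 1, -7*x - 2*y + 2*z)

d omega = sum_{i<j} (∂f_j/∂x_i - ∂f_i/∂x_j) dx_i ∧ dx_j. Under the identification (dy ∧ dz, dz ∧ dx, dx ∧ dy) ↔ (e_x, e_y, e_z), the coefficients are exactly the components of curl F. Compute:
  ∂R/∂y - ∂Q/∂z = (0) - (2*x) = -2*x
  ∂P/∂z - ∂R/∂x = (1) - (0) = 1
  ∂Q/∂x - ∂P/∂y = (-6*x + 2*z) - (x + 2*y) = -7*x - 2*y + 2*z.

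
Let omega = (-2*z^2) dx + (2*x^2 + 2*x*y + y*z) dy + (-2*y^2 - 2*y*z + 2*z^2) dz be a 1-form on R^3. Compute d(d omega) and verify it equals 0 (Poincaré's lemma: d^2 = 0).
d(d omega) = 0

Step 1: d omega = sum_{i<j} (∂f_j/∂x_i - ∂f_i/∂x_j) dx_i ∧ dx_j:
  coeff of dx ∧ dy: 4*x + 2*y
  coeff of dx ∧ dz: 4*z
  coeff of dy ∧ dz: -5*y - 2*z
Step 2: Apply d again to each 2-form coefficient. The only possible 3-form in R^3 is dx ∧ dy ∧ dz, with coefficient
  ∂(coeff of dy∧dz)/∂x - ∂(coeff of dx∧dz)/∂y + ∂(coeff of dx∧dy)/∂z
  = ∂/∂x (-5*y - 2*z) - ∂/∂y (4*z) + ∂/∂z (4*x + 2*y).
Each of these terms simplifies to sums of mixed partials that cancel in pairs. The result is 0 (by equality of mixed partials for smooth functions — Schwarz / Clairaut).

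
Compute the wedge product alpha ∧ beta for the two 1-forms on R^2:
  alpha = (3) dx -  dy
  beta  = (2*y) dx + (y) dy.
alpha ∧ beta = (5*y) dx ∧ dy

Distribute the wedge, using dx_i ∧ dx_j = -dx_j ∧ dx_i and dx_i ∧ dx_i = 0. For each pair (i, j) with i < j, the coefficient of dx_i ∧ dx_j in alpha ∧ beta is (alpha_i * beta_j - alpha_j * beta_i). Collecting: alpha ∧ beta = (5*y) dx ∧ dy.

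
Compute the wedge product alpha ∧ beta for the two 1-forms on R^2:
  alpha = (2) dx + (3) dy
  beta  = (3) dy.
alpha ∧ beta = (6) dx ∧ dy

Distribute the wedge, using dx_i ∧ dx_j = -dx_j ∧ dx_i and dx_i ∧ dx_i = 0. For each pair (i, j) with i < j, the coefficient of dx_i ∧ dx_j in alpha ∧ beta is (alpha_i * beta_j - alpha_j * beta_i). Collecting: alpha ∧ beta = (6) dx ∧ dy.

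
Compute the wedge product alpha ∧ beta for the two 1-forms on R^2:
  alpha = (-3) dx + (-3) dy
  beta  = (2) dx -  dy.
alpha ∧ beta = (9) dx ∧ dy

Distribute the wedge, using dx_i ∧ dx_j = -dx_j ∧ dx_i and dx_i ∧ dx_i = 0. For each pair (i, j) with i < j, the coefficient of dx_i ∧ dx_j in alpha ∧ beta is (alpha_i * beta_j - alpha_j * beta_i). Collecting: alpha ∧ beta = (9) dx ∧ dy.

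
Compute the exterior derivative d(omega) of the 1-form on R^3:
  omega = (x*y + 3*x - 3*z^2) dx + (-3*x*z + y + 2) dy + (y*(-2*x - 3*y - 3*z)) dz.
d(omega) = (-x - 3*z) dx ∧ dy + (-2*y + 6*z) dx ∧ dz + (x - 6*y - 3*z) dy ∧ dz

For a 1-form omega = sum_i f_i dx_i, the exterior derivative is
  d(omega) = sum_{i < j} (∂f_j/∂x_i - ∂f_i/∂x_j) dx_i ∧ dx_j.
  coefficient of dx ∧ dy: ∂f_2/∂x - ∂f_1/∂y = ∂(-3*x*z + y + 2)/∂x - ∂(x*y + 3*x - 3*z^2)/∂y = -x - 3*z
  coefficient of dx ∧ dz: ∂f_3/∂x - ∂f_1/∂z = ∂(y*(-2*x - 3*y - 3*z))/∂x - ∂(x*y + 3*x - 3*z^2)/∂z = -2*y + 6*z
  coefficient of dy ∧ dz: ∂f_3/∂y - ∂f_2/∂z = ∂(y*(-2*x - 3*y - 3*z))/∂y - ∂(-3*x*z + y + 2)/∂z = x - 6*y - 3*z
Assembling: d(omega) = (-x - 3*z) dx ∧ dy + (-2*y + 6*z) dx ∧ dz + (x - 6*y - 3*z) dy ∧ dz.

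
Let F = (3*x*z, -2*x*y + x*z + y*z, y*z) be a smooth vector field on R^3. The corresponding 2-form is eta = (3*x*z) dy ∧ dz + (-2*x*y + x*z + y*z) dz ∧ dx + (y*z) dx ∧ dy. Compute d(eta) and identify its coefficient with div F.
d(eta) = (-2*x + y + 4*z) dx ∧ dy ∧ dz; div F = -2*x + y + 4*z

For a 2-form in R^3 of the form above, applying d gives a 3-form with coefficient ∂P/∂x + ∂Q/∂y + ∂R/∂z:
  ∂P/∂x = 3*z
  ∂Q/∂y = -2*x + z
  ∂R/∂z = y
Sum = -2*x + y + 4*z, which is exactly div F.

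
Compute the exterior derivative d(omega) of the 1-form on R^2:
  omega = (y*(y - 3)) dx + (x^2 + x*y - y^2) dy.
d(omega) = (2*x - y + 3) dx ∧ dy

For a 1-form omega = sum_i f_i dx_i, the exterior derivative is
  d(omega) = sum_{i < j} (∂f_j/∂x_i - ∂f_i/∂x_j) dx_i ∧ dx_j.
  coefficient of dx ∧ dy: ∂f_2/∂x - ∂f_1/∂y = ∂(x^2 + x*y - y^2)/∂x - ∂(y*(y - 3))/∂y = 2*x - y + 3
Assembling: d(omega) = (2*x - y + 3) dx ∧ dy.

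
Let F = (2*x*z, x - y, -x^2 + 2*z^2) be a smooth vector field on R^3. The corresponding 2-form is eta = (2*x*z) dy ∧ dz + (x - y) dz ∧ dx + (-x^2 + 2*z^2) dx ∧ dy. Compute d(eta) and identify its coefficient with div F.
d(eta) = (6*z - 1) dx ∧ dy ∧ dz; div F = 6*z - 1

For a 2-form in R^3 of the form above, applying d gives a 3-form with coefficient ∂P/∂x + ∂Q/∂y + ∂R/∂z:
  ∂P/∂x = 2*z
  ∂Q/∂y = -1
  ∂R/∂z = 4*z
Sum = 6*z - 1, which is exactly div F.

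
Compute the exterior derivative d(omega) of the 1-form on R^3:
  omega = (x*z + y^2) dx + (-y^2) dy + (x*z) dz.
d(omega) = (-2*y) dx ∧ dy + (-x + z) dx ∧ dz

For a 1-form omega = sum_i f_i dx_i, the exterior derivative is
  d(omega) = sum_{i < j} (∂f_j/∂x_i - ∂f_i/∂x_j) dx_i ∧ dx_j.
  coefficient of dx ∧ dy: ∂f_2/∂x - ∂f_1/∂y = ∂(-y^2)/∂x - ∂(x*z + y^2)/∂y = -2*y
  coefficient of dx ∧ dz: ∂f_3/∂x - ∂f_1/∂z = ∂(x*z)/∂x - ∂(x*z + y^2)/∂z = -x + z
Assembling: d(omega) = (-2*y) dx ∧ dy + (-x + z) dx ∧ dz.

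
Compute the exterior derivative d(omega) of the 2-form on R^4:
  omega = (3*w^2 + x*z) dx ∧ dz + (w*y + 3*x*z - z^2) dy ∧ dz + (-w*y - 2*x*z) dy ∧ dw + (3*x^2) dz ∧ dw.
d(omega) = (6*w + 6*x) dx ∧ dz ∧ dw + (3*z) dx ∧ dy ∧ dz + (2*x + y) dy ∧ dz ∧ dw + (-2*z) dx ∧ dy ∧ dw

For a 2-form omega = sum_{i<j} g_{ij} dx_i ∧ dx_j, the exterior derivative is
  d(omega) = sum_{i<j} d(g_{ij}) ∧ dx_i ∧ dx_j = sum_{i<j, k} (∂g_{ij}/∂x_k) dx_k ∧ dx_i ∧ dx_j.
Expand each term, using dx_k ∧ dx_i ∧ dx_j = sgn(permutation) dx_{(a)} ∧ dx_{(b)} ∧ dx_{(c)} with (a < b < c) sorted:
  d(3*w^2 + x*z) includes (∂/∂w)(3*w^2 + x*z) dw = (6*w) dw, which multiplied by dx ∧ dz gives (6*w) dx ∧ dz ∧ dw
  d(w*y + 3*x*z - z^2) includes (∂/∂x)(w*y + 3*x*z - z^2) dx = (3*z) dx, which multiplied by dy ∧ dz gives (3*z) dx ∧ dy ∧ dz
  d(w*y + 3*x*z - z^2) includes (∂/∂w)(w*y + 3*x*z - z^2) dw = (y) dw, which multiplied by dy ∧ dz gives (y) dy ∧ dz ∧ dw
  d(-w*y - 2*x*z) includes (∂/∂x)(-w*y - 2*x*z) dx = (-2*z) dx, which multiplied by dy ∧ dw gives (-2*z) dx ∧ dy ∧ dw
  d(-w*y - 2*x*z) includes (∂/∂z)(-w*y - 2*x*z) dz = (-2*x) dz, which multiplied by dy ∧ dw gives (2*x) dy ∧ dz ∧ dw
  d(3*x^2) includes (∂/∂x)(3*x^2) dx = (6*x) dx, which multiplied by dz ∧ dw gives (6*x) dx ∧ dz ∧ dw
Collecting like 3-forms: d(omega) = (6*w + 6*x) dx ∧ dz ∧ dw + (3*z) dx ∧ dy ∧ dz + (2*x + y) dy ∧ dz ∧ dw + (-2*z) dx ∧ dy ∧ dw.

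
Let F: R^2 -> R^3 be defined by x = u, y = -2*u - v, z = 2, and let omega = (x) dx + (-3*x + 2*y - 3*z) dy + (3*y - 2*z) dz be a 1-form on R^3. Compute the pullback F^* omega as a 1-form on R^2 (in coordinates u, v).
F^* omega = (15*u + 4*v + 12) du + (7*u + 2*v + 6) dv

Using F^*(f dg) = (f ∘ F) d(g ∘ F), substitute each coordinate x_i by F_i(u, v) in f_i, and replace dx_i by d F_i = (∂F_i/∂u) du + (∂F_i/∂v) dv.
  For the x component: f_1(F) = u; d F_1 = (1) du + (0) dv
  For the y component: f_2(F) = -7*u - 2*v - 6; d F_2 = (-2) du + (-1) dv
  For the z component: f_3(F) = -6*u - 3*v - 4; d F_3 = (0) du + (0) dv
Combining and collecting du, dv coefficients:
  coeff of du: 15*u + 4*v + 12
  coeff of dv: 7*u + 2*v + 6
F^* omega = (15*u + 4*v + 12) du + (7*u + 2*v + 6) dv.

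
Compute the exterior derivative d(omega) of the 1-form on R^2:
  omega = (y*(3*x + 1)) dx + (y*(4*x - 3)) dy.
d(omega) = (-3*x + 4*y - 1) dx ∧ dy

For a 1-form omega = sum_i f_i dx_i, the exterior derivative is
  d(omega) = sum_{i < j} (∂f_j/∂x_i - ∂f_i/∂x_j) dx_i ∧ dx_j.
  coefficient of dx ∧ dy: ∂f_2/∂x - ∂f_1/∂y = ∂(y*(4*x - 3))/∂x - ∂(y*(3*x + 1))/∂y = -3*x + 4*y - 1
Assembling: d(omega) = (-3*x + 4*y - 1) dx ∧ dy.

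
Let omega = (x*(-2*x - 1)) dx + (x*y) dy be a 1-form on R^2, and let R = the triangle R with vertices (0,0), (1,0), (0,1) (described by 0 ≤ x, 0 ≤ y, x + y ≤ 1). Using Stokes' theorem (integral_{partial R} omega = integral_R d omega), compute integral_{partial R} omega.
integral_(partial R) omega = 1/6

Stokes: integral_partial_R omega = integral_R d omega with d omega = (∂Q/∂x - ∂P/∂y) dx ∧ dy.
  ∂Q/∂x = y
  ∂P/∂y = 0
  integrand = ∂Q/∂x - ∂P/∂y = y.
Integrating over R: integral_0^1 integral_0^{1-x} (y) dy dx = 1/6.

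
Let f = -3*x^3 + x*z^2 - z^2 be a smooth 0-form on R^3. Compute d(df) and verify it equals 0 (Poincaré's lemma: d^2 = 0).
d(df) = 0

Step 1: df = sum_i (∂f/∂x_i) dx_i = (-9*x^2 + z^2) dx + (0) dy + (2*z*(x - 1)) dz.
Step 2: Apply d again. Using the 1-form formula, the coefficient of dx ∧ dy in d(df) is ∂^2 f/∂x ∂y - ∂^2 f/∂y ∂x = (0) - (0) = 0 (equality of mixed partials for smooth f).
Similarly for dx ∧ dz and dy ∧ dz — all coefficients vanish. So d(df) = 0.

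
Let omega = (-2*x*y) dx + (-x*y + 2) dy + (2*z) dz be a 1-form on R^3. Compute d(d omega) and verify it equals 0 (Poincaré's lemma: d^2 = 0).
d(d omega) = 0

Step 1: d omega = sum_{i<j} (∂f_j/∂x_i - ∂f_i/∂x_j) dx_i ∧ dx_j:
  coeff of dx ∧ dy: 2*x - y
  coeff of dx ∧ dz: 0
  coeff of dy ∧ dz: 0
Step 2: Apply d again to each 2-form coefficient. The only possible 3-form in R^3 is dx ∧ dy ∧ dz, with coefficient
  ∂(coeff of dy∧dz)/∂x - ∂(coeff of dx∧dz)/∂y + ∂(coeff of dx∧dy)/∂z
  = ∂/∂x (0) - ∂/∂y (0) + ∂/∂z (2*x - y).
Each of these terms simplifies to sums of mixed partials that cancel in pairs. The result is 0 (by equality of mixed partials for smooth functions — Schwarz / Clairaut).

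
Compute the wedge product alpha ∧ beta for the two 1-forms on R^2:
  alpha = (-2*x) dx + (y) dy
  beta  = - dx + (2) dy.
alpha ∧ beta = (-4*x + y) dx ∧ dy

Distribute the wedge, using dx_i ∧ dx_j = -dx_j ∧ dx_i and dx_i ∧ dx_i = 0. For each pair (i, j) with i < j, the coefficient of dx_i ∧ dx_j in alpha ∧ beta is (alpha_i * beta_j - alpha_j * beta_i). Collecting: alpha ∧ beta = (-4*x + y) dx ∧ dy.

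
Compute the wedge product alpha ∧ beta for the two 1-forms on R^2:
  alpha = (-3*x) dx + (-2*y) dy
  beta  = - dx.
alpha ∧ beta = (-2*y) dx ∧ dy

Distribute the wedge, using dx_i ∧ dx_j = -dx_j ∧ dx_i and dx_i ∧ dx_i = 0. For each pair (i, j) with i < j, the coefficient of dx_i ∧ dx_j in alpha ∧ beta is (alpha_i * beta_j - alpha_j * beta_i). Collecting: alpha ∧ beta = (-2*y) dx ∧ dy.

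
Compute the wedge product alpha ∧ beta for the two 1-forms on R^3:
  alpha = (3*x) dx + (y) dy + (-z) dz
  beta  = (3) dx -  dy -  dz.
alpha ∧ beta = (-3*x - 3*y) dx ∧ dy + (-3*x + 3*z) dx ∧ dz + (-y - z) dy ∧ dz

Distribute the wedge, using dx_i ∧ dx_j = -dx_j ∧ dx_i and dx_i ∧ dx_i = 0. For each pair (i, j) with i < j, the coefficient of dx_i ∧ dx_j in alpha ∧ beta is (alpha_i * beta_j - alpha_j * beta_i). Collecting: alpha ∧ beta = (-3*x - 3*y) dx ∧ dy + (-3*x + 3*z) dx ∧ dz + (-y - z) dy ∧ dz.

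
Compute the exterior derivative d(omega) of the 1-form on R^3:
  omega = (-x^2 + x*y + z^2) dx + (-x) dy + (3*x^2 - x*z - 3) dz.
d(omega) = (-x - 1) dx ∧ dy + (6*x - 3*z) dx ∧ dz

For a 1-form omega = sum_i f_i dx_i, the exterior derivative is
  d(omega) = sum_{i < j} (∂f_j/∂x_i - ∂f_i/∂x_j) dx_i ∧ dx_j.
  coefficient of dx ∧ dy: ∂f_2/∂x - ∂f_1/∂y = ∂(-x)/∂x - ∂(-x^2 + x*y + z^2)/∂y = -x - 1
  coefficient of dx ∧ dz: ∂f_3/∂x - ∂f_1/∂z = ∂(3*x^2 - x*z - 3)/∂x - ∂(-x^2 + x*y + z^2)/∂z = 6*x - 3*z
Assembling: d(omega) = (-x - 1) dx ∧ dy + (6*x - 3*z) dx ∧ dz.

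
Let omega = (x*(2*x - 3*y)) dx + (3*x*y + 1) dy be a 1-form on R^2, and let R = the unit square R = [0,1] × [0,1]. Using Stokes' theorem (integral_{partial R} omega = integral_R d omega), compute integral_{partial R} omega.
integral_(partial R) omega = 3

Stokes: integral_partial_R omega = integral_R d omega with d omega = (∂Q/∂x - ∂P/∂y) dx ∧ dy.
  ∂Q/∂x = 3*y
  ∂P/∂y = -3*x
  integrand = ∂Q/∂x - ∂P/∂y = 3*x + 3*y.
Integrating over R: integral_0^1 integral_0^1 (3*x + 3*y) dx dy = 3.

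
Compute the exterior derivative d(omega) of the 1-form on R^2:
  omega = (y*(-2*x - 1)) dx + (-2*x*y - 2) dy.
d(omega) = (2*x - 2*y + 1) dx ∧ dy

For a 1-form omega = sum_i f_i dx_i, the exterior derivative is
  d(omega) = sum_{i < j} (∂f_j/∂x_i - ∂f_i/∂x_j) dx_i ∧ dx_j.
  coefficient of dx ∧ dy: ∂f_2/∂x - ∂f_1/∂y = ∂(-2*x*y - 2)/∂x - ∂(y*(-2*x - 1))/∂y = 2*x - 2*y + 1
Assembling: d(omega) = (2*x - 2*y + 1) dx ∧ dy.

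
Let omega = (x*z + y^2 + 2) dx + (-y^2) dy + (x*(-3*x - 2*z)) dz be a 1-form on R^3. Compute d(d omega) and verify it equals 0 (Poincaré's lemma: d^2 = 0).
d(d omega) = 0

Step 1: d omega = sum_{i<j} (∂f_j/∂x_i - ∂f_i/∂x_j) dx_i ∧ dx_j:
  coeff of dx ∧ dy: -2*y
  coeff of dx ∧ dz: -7*x - 2*z
  coeff of dy ∧ dz: 0
Step 2: Apply d again to each 2-form coefficient. The only possible 3-form in R^3 is dx ∧ dy ∧ dz, with coefficient
  ∂(coeff of dy∧dz)/∂x - ∂(coeff of dx∧dz)/∂y + ∂(coeff of dx∧dy)/∂z
  = ∂/∂x (0) - ∂/∂y (-7*x - 2*z) + ∂/∂z (-2*y).
Each of these terms simplifies to sums of mixed partials that cancel in pairs. The result is 0 (by equality of mixed partials for smooth functions — Schwarz / Clairaut).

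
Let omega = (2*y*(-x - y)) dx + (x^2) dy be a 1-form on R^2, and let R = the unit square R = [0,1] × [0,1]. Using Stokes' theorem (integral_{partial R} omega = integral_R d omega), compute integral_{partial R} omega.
integral_(partial R) omega = 4

Stokes: integral_partial_R omega = integral_R d omega with d omega = (∂Q/∂x - ∂P/∂y) dx ∧ dy.
  ∂Q/∂x = 2*x
  ∂P/∂y = -2*x - 4*y
  integrand = ∂Q/∂x - ∂P/∂y = 4*x + 4*y.
Integrating over R: integral_0^1 integral_0^1 (4*x + 4*y) dx dy = 4.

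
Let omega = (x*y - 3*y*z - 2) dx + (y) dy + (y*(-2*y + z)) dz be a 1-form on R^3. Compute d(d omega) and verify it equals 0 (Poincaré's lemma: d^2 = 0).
d(d omega) = 0

Step 1: d omega = sum_{i<j} (∂f_j/∂x_i - ∂f_i/∂x_j) dx_i ∧ dx_j:
  coeff of dx ∧ dy: -x + 3*z
  coeff of dx ∧ dz: 3*y
  coeff of dy ∧ dz: -4*y + z
Step 2: Apply d again to each 2-form coefficient. The only possible 3-form in R^3 is dx ∧ dy ∧ dz, with coefficient
  ∂(coeff of dy∧dz)/∂x - ∂(coeff of dx∧dz)/∂y + ∂(coeff of dx∧dy)/∂z
  = ∂/∂x (-4*y + z) - ∂/∂y (3*y) + ∂/∂z (-x + 3*z).
Each of these terms simplifies to sums of mixed partials that cancel in pairs. The result is 0 (by equality of mixed partials for smooth functions — Schwarz / Clairaut).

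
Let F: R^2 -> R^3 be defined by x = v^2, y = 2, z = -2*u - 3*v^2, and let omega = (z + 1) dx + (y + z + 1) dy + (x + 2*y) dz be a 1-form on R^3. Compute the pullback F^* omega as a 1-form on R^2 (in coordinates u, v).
F^* omega = (-2*v^2 - 8) du + (2*v*(-2*u - 6*v^2 - 11)) dv

Using F^*(f dg) = (f ∘ F) d(g ∘ F), substitute each coordinate x_i by F_i(u, v) in f_i, and replace dx_i by d F_i = (∂F_i/∂u) du + (∂F_i/∂v) dv.
  For the x component: f_1(F) = -2*u - 3*v^2 + 1; d F_1 = (0) du + (2*v) dv
  For the y component: f_2(F) = -2*u - 3*v^2 + 3; d F_2 = (0) du + (0) dv
  For the z component: f_3(F) = v^2 + 4; d F_3 = (-2) du + (-6*v) dv
Combining and collecting du, dv coefficients:
  coeff of du: -2*v^2 - 8
  coeff of dv: 2*v*(-2*u - 6*v^2 - 11)
F^* omega = (-2*v^2 - 8) du + (2*v*(-2*u - 6*v^2 - 11)) dv.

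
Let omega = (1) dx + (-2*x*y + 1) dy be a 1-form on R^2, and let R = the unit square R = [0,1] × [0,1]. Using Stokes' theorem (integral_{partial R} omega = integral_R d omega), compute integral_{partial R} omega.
integral_(partial R) omega = -1

Stokes: integral_partial_R omega = integral_R d omega with d omega = (∂Q/∂x - ∂P/∂y) dx ∧ dy.
  ∂Q/∂x = -2*y
  ∂P/∂y = 0
  integrand = ∂Q/∂x - ∂P/∂y = -2*y.
Integrating over R: integral_0^1 integral_0^1 (-2*y) dx dy = -1.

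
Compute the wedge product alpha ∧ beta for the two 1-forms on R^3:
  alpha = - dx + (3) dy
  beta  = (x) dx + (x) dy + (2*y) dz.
alpha ∧ beta = (-4*x) dx ∧ dy + (-2*y) dx ∧ dz + (6*y) dy ∧ dz

Distribute the wedge, using dx_i ∧ dx_j = -dx_j ∧ dx_i and dx_i ∧ dx_i = 0. For each pair (i, j) with i < j, the coefficient of dx_i ∧ dx_j in alpha ∧ beta is (alpha_i * beta_j - alpha_j * beta_i). Collecting: alpha ∧ beta = (-4*x) dx ∧ dy + (-2*y) dx ∧ dz + (6*y) dy ∧ dz.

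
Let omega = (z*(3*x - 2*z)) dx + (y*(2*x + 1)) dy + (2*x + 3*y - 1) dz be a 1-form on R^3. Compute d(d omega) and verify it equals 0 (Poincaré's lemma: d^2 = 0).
d(d omega) = 0

Step 1: d omega = sum_{i<j} (∂f_j/∂x_i - ∂f_i/∂x_j) dx_i ∧ dx_j:
  coeff of dx ∧ dy: 2*y
  coeff of dx ∧ dz: -3*x + 4*z + 2
  coeff of dy ∧ dz: 3
Step 2: Apply d again to each 2-form coefficient. The only possible 3-form in R^3 is dx ∧ dy ∧ dz, with coefficient
  ∂(coeff of dy∧dz)/∂x - ∂(coeff of dx∧dz)/∂y + ∂(coeff of dx∧dy)/∂z
  = ∂/∂x (3) - ∂/∂y (-3*x + 4*z + 2) + ∂/∂z (2*y).
Each of these terms simplifies to sums of mixed partials that cancel in pairs. The result is 0 (by equality of mixed partials for smooth functions — Schwarz / Clairaut).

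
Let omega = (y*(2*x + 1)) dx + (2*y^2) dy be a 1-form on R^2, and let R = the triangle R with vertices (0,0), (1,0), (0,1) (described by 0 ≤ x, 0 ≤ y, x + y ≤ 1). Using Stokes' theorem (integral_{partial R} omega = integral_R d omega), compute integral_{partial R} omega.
integral_(partial R) omega = -5/6

Stokes: integral_partial_R omega = integral_R d omega with d omega = (∂Q/∂x - ∂P/∂y) dx ∧ dy.
  ∂Q/∂x = 0
  ∂P/∂y = 2*x + 1
  integrand = ∂Q/∂x - ∂P/∂y = -2*x - 1.
Integrating over R: integral_0^1 integral_0^{1-x} (-2*x - 1) dy dx = -5/6.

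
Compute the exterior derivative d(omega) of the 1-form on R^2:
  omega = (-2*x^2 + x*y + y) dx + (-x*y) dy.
d(omega) = (-x - y - 1) dx ∧ dy

For a 1-form omega = sum_i f_i dx_i, the exterior derivative is
  d(omega) = sum_{i < j} (∂f_j/∂x_i - ∂f_i/∂x_j) dx_i ∧ dx_j.
  coefficient of dx ∧ dy: ∂f_2/∂x - ∂f_1/∂y = ∂(-x*y)/∂x - ∂(-2*x^2 + x*y + y)/∂y = -x - y - 1
Assembling: d(omega) = (-x - y - 1) dx ∧ dy.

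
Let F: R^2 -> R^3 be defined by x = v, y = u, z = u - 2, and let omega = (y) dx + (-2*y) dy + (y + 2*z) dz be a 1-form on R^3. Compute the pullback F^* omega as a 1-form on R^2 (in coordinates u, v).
F^* omega = (u - 4) du + (u) dv

Using F^*(f dg) = (f ∘ F) d(g ∘ F), substitute each coordinate x_i by F_i(u, v) in f_i, and replace dx_i by d F_i = (∂F_i/∂u) du + (∂F_i/∂v) dv.
  For the x component: f_1(F) = u; d F_1 = (0) du + (1) dv
  For the y component: f_2(F) = -2*u; d F_2 = (1) du + (0) dv
  For the z component: f_3(F) = 3*u - 4; d F_3 = (1) du + (0) dv
Combining and collecting du, dv coefficients:
  coeff of du: u - 4
  coeff of dv: u
F^* omega = (u - 4) du + (u) dv.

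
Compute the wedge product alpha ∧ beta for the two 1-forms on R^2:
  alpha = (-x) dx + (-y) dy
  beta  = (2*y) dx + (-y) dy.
alpha ∧ beta = (y*(x + 2*y)) dx ∧ dy

Distribute the wedge, using dx_i ∧ dx_j = -dx_j ∧ dx_i and dx_i ∧ dx_i = 0. For each pair (i, j) with i < j, the coefficient of dx_i ∧ dx_j in alpha ∧ beta is (alpha_i * beta_j - alpha_j * beta_i). Collecting: alpha ∧ beta = (y*(x + 2*y)) dx ∧ dy.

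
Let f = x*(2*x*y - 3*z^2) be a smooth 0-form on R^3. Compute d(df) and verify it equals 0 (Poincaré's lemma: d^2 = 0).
d(df) = 0

Step 1: df = sum_i (∂f/∂x_i) dx_i = (4*x*y - 3*z^2) dx + (2*x^2) dy + (-6*x*z) dz.
Step 2: Apply d again. Using the 1-form formula, the coefficient of dx ∧ dy in d(df) is ∂^2 f/∂x ∂y - ∂^2 f/∂y ∂x = (4*x) - (4*x) = 0 (equality of mixed partials for smooth f).
Similarly for dx ∧ dz and dy ∧ dz — all coefficients vanish. So d(df) = 0.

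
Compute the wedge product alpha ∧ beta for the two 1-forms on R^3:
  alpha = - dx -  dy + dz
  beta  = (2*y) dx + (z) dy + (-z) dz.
alpha ∧ beta = (2*y - z) dx ∧ dy + (-2*y + z) dx ∧ dz

Distribute the wedge, using dx_i ∧ dx_j = -dx_j ∧ dx_i and dx_i ∧ dx_i = 0. For each pair (i, j) with i < j, the coefficient of dx_i ∧ dx_j in alpha ∧ beta is (alpha_i * beta_j - alpha_j * beta_i). Collecting: alpha ∧ beta = (2*y - z) dx ∧ dy + (-2*y + z) dx ∧ dz.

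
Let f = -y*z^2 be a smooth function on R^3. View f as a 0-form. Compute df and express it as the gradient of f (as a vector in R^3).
df = (0) dx + (-z^2) dy + (-2*y*z) dz; grad f = (0, -z^2, -2*y*z)

For a 0-form f, d f = (∂f/∂x) dx + (∂f/∂y) dy + (∂f/∂z) dz. The components of the vector representation are exactly the entries of grad f in Cartesian coordinates:
  ∂f/∂x = 0
  ∂f/∂y = -z^2
  ∂f/∂z = -2*y*z.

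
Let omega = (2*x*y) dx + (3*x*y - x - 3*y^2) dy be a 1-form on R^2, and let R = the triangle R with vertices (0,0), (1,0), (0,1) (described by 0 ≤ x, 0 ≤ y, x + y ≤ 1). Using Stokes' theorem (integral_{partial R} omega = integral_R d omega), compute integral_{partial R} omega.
integral_(partial R) omega = -1/3

Stokes: integral_partial_R omega = integral_R d omega with d omega = (∂Q/∂x - ∂P/∂y) dx ∧ dy.
  ∂Q/∂x = 3*y - 1
  ∂P/∂y = 2*x
  integrand = ∂Q/∂x - ∂P/∂y = -2*x + 3*y - 1.
Integrating over R: integral_0^1 integral_0^{1-x} (-2*x + 3*y - 1) dy dx = -1/3.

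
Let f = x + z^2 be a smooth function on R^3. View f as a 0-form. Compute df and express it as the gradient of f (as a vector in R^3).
df = (1) dx + (0) dy + (2*z) dz; grad f = (1, 0, 2*z)

For a 0-form f, d f = (∂f/∂x) dx + (∂f/∂y) dy + (∂f/∂z) dz. The components of the vector representation are exactly the entries of grad f in Cartesian coordinates:
  ∂f/∂x = 1
  ∂f/∂y = 0
  ∂f/∂z = 2*z.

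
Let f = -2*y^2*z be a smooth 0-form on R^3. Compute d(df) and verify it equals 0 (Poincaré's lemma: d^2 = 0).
d(df) = 0

Step 1: df = sum_i (∂f/∂x_i) dx_i = (0) dx + (-4*y*z) dy + (-2*y^2) dz.
Step 2: Apply d again. Using the 1-form formula, the coefficient of dx ∧ dy in d(df) is ∂^2 f/∂x ∂y - ∂^2 f/∂y ∂x = (0) - (0) = 0 (equality of mixed partials for smooth f).
Similarly for dx ∧ dz and dy ∧ dz — all coefficients vanish. So d(df) = 0.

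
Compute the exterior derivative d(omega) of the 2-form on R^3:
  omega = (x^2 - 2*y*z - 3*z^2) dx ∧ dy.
d(omega) = (-2*y - 6*z) dx ∧ dy ∧ dz

For a 2-form omega = sum_{i<j} g_{ij} dx_i ∧ dx_j, the exterior derivative is
  d(omega) = sum_{i<j} d(g_{ij}) ∧ dx_i ∧ dx_j = sum_{i<j, k} (∂g_{ij}/∂x_k) dx_k ∧ dx_i ∧ dx_j.
Expand each term, using dx_k ∧ dx_i ∧ dx_j = sgn(permutation) dx_{(a)} ∧ dx_{(b)} ∧ dx_{(c)} with (a < b < c) sorted:
  d(x^2 - 2*y*z - 3*z^2) includes (∂/∂z)(x^2 - 2*y*z - 3*z^2) dz = (-2*y - 6*z) dz, which multiplied by dx ∧ dy gives (-2*y - 6*z) dx ∧ dy ∧ dz
Collecting like 3-forms: d(omega) = (-2*y - 6*z) dx ∧ dy ∧ dz.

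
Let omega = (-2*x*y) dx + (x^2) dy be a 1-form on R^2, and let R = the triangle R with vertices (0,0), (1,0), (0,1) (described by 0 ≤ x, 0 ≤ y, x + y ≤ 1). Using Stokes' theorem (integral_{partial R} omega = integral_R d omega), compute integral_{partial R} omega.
integral_(partial R) omega = 2/3

Stokes: integral_partial_R omega = integral_R d omega with d omega = (∂Q/∂x - ∂P/∂y) dx ∧ dy.
  ∂Q/∂x = 2*x
  ∂P/∂y = -2*x
  integrand = ∂Q/∂x - ∂P/∂y = 4*x.
Integrating over R: integral_0^1 integral_0^{1-x} (4*x) dy dx = 2/3.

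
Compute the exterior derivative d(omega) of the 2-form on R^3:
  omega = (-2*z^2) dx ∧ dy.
d(omega) = (-4*z) dx ∧ dy ∧ dz

For a 2-form omega = sum_{i<j} g_{ij} dx_i ∧ dx_j, the exterior derivative is
  d(omega) = sum_{i<j} d(g_{ij}) ∧ dx_i ∧ dx_j = sum_{i<j, k} (∂g_{ij}/∂x_k) dx_k ∧ dx_i ∧ dx_j.
Expand each term, using dx_k ∧ dx_i ∧ dx_j = sgn(permutation) dx_{(a)} ∧ dx_{(b)} ∧ dx_{(c)} with (a < b < c) sorted:
  d(-2*z^2) includes (∂/∂z)(-2*z^2) dz = (-4*z) dz, which multiplied by dx ∧ dy gives (-4*z) dx ∧ dy ∧ dz
Collecting like 3-forms: d(omega) = (-4*z) dx ∧ dy ∧ dz.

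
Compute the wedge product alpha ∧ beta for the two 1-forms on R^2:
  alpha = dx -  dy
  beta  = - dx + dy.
alpha ∧ beta = 0

Distribute the wedge, using dx_i ∧ dx_j = -dx_j ∧ dx_i and dx_i ∧ dx_i = 0. For each pair (i, j) with i < j, the coefficient of dx_i ∧ dx_j in alpha ∧ beta is (alpha_i * beta_j - alpha_j * beta_i). Collecting: alpha ∧ beta = 0.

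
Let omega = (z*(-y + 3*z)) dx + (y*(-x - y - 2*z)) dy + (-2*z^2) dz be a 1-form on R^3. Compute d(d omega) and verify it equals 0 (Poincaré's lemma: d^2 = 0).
d(d omega) = 0

Step 1: d omega = sum_{i<j} (∂f_j/∂x_i - ∂f_i/∂x_j) dx_i ∧ dx_j:
  coeff of dx ∧ dy: -y + z
  coeff of dx ∧ dz: y - 6*z
  coeff of dy ∧ dz: 2*y
Step 2: Apply d again to each 2-form coefficient. The only possible 3-form in R^3 is dx ∧ dy ∧ dz, with coefficient
  ∂(coeff of dy∧dz)/∂x - ∂(coeff of dx∧dz)/∂y + ∂(coeff of dx∧dy)/∂z
  = ∂/∂x (2*y) - ∂/∂y (y - 6*z) + ∂/∂z (-y + z).
Each of these terms simplifies to sums of mixed partials that cancel in pairs. The result is 0 (by equality of mixed partials for smooth functions — Schwarz / Clairaut).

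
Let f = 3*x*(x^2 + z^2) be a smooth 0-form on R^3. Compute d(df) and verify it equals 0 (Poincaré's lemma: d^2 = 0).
d(df) = 0

Step 1: df = sum_i (∂f/∂x_i) dx_i = (9*x^2 + 3*z^2) dx + (0) dy + (6*x*z) dz.
Step 2: Apply d again. Using the 1-form formula, the coefficient of dx ∧ dy in d(df) is ∂^2 f/∂x ∂y - ∂^2 f/∂y ∂x = (0) - (0) = 0 (equality of mixed partials for smooth f).
Similarly for dx ∧ dz and dy ∧ dz — all coefficients vanish. So d(df) = 0.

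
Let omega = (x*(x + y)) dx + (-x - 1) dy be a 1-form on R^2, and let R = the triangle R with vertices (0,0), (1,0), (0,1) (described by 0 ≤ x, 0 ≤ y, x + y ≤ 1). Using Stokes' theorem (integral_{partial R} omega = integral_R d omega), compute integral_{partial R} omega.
integral_(partial R) omega = -2/3

Stokes: integral_partial_R omega = integral_R d omega with d omega = (∂Q/∂x - ∂P/∂y) dx ∧ dy.
  ∂Q/∂x = -1
  ∂P/∂y = x
  integrand = ∂Q/∂x - ∂P/∂y = -x - 1.
Integrating over R: integral_0^1 integral_0^{1-x} (-x - 1) dy dx = -2/3.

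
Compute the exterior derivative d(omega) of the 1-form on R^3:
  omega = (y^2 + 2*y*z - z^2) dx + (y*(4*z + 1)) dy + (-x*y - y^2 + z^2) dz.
d(omega) = (-2*y - 2*z) dx ∧ dy + (-3*y + 2*z) dx ∧ dz + (-x - 6*y) dy ∧ dz

For a 1-form omega = sum_i f_i dx_i, the exterior derivative is
  d(omega) = sum_{i < j} (∂f_j/∂x_i - ∂f_i/∂x_j) dx_i ∧ dx_j.
  coefficient of dx ∧ dy: ∂f_2/∂x - ∂f_1/∂y = ∂(y*(4*z + 1))/∂x - ∂(y^2 + 2*y*z - z^2)/∂y = -2*y - 2*z
  coefficient of dx ∧ dz: ∂f_3/∂x - ∂f_1/∂z = ∂(-x*y - y^2 + z^2)/∂x - ∂(y^2 + 2*y*z - z^2)/∂z = -3*y + 2*z
  coefficient of dy ∧ dz: ∂f_3/∂y - ∂f_2/∂z = ∂(-x*y - y^2 + z^2)/∂y - ∂(y*(4*z + 1))/∂z = -x - 6*y
Assembling: d(omega) = (-2*y - 2*z) dx ∧ dy + (-3*y + 2*z) dx ∧ dz + (-x - 6*y) dy ∧ dz.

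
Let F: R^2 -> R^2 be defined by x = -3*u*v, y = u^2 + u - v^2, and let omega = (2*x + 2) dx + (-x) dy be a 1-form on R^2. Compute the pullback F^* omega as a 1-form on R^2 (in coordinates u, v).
F^* omega = (3*v*(2*u^2 + 6*u*v + u - 2)) du + (6*u*(3*u*v - v^2 - 1)) dv

Using F^*(f dg) = (f ∘ F) d(g ∘ F), substitute each coordinate x_i by F_i(u, v) in f_i, and replace dx_i by d F_i = (∂F_i/∂u) du + (∂F_i/∂v) dv.
  For the x component: f_1(F) = -6*u*v + 2; d F_1 = (-3*v) du + (-3*u) dv
  For the y component: f_2(F) = 3*u*v; d F_2 = (2*u + 1) du + (-2*v) dv
Combining and collecting du, dv coefficients:
  coeff of du: 3*v*(2*u^2 + 6*u*v + u - 2)
  coeff of dv: 6*u*(3*u*v - v^2 - 1)
F^* omega = (3*v*(2*u^2 + 6*u*v + u - 2)) du + (6*u*(3*u*v - v^2 - 1)) dv.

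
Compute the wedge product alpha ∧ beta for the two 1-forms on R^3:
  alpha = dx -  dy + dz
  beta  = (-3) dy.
alpha ∧ beta = (-3) dx ∧ dy + (3) dy ∧ dz

Distribute the wedge, using dx_i ∧ dx_j = -dx_j ∧ dx_i and dx_i ∧ dx_i = 0. For each pair (i, j) with i < j, the coefficient of dx_i ∧ dx_j in alpha ∧ beta is (alpha_i * beta_j - alpha_j * beta_i). Collecting: alpha ∧ beta = (-3) dx ∧ dy + (3) dy ∧ dz.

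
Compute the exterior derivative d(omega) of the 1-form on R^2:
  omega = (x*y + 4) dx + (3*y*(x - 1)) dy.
d(omega) = (-x + 3*y) dx ∧ dy

For a 1-form omega = sum_i f_i dx_i, the exterior derivative is
  d(omega) = sum_{i < j} (∂f_j/∂x_i - ∂f_i/∂x_j) dx_i ∧ dx_j.
  coefficient of dx ∧ dy: ∂f_2/∂x - ∂f_1/∂y = ∂(3*y*(x - 1))/∂x - ∂(x*y + 4)/∂y = -x + 3*y
Assembling: d(omega) = (-x + 3*y) dx ∧ dy.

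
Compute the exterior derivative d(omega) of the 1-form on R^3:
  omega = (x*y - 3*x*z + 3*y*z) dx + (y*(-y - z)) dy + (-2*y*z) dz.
d(omega) = (-x - 3*z) dx ∧ dy + (3*x - 3*y) dx ∧ dz + (y - 2*z) dy ∧ dz

For a 1-form omega = sum_i f_i dx_i, the exterior derivative is
  d(omega) = sum_{i < j} (∂f_j/∂x_i - ∂f_i/∂x_j) dx_i ∧ dx_j.
  coefficient of dx ∧ dy: ∂f_2/∂x - ∂f_1/∂y = ∂(y*(-y - z))/∂x - ∂(x*y - 3*x*z + 3*y*z)/∂y = -x - 3*z
  coefficient of dx ∧ dz: ∂f_3/∂x - ∂f_1/∂z = ∂(-2*y*z)/∂x - ∂(x*y - 3*x*z + 3*y*z)/∂z = 3*x - 3*y
  coefficient of dy ∧ dz: ∂f_3/∂y - ∂f_2/∂z = ∂(-2*y*z)/∂y - ∂(y*(-y - z))/∂z = y - 2*z
Assembling: d(omega) = (-x - 3*z) dx ∧ dy + (3*x - 3*y) dx ∧ dz + (y - 2*z) dy ∧ dz.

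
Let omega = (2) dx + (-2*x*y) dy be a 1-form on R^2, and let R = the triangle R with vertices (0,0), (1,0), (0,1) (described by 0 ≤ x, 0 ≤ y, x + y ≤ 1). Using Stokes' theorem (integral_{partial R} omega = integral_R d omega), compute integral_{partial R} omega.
integral_(partial R) omega = -1/3

Stokes: integral_partial_R omega = integral_R d omega with d omega = (∂Q/∂x - ∂P/∂y) dx ∧ dy.
  ∂Q/∂x = -2*y
  ∂P/∂y = 0
  integrand = ∂Q/∂x - ∂P/∂y = -2*y.
Integrating over R: integral_0^1 integral_0^{1-x} (-2*y) dy dx = -1/3.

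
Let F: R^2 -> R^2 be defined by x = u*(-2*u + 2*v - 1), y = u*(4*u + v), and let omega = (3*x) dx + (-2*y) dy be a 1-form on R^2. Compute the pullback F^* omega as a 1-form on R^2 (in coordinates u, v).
F^* omega = (u*(-40*u^2 - 60*u*v + 18*u + 10*v^2 - 12*v + 3)) du + (u^2*(-20*u + 10*v - 6)) dv

Using F^*(f dg) = (f ∘ F) d(g ∘ F), substitute each coordinate x_i by F_i(u, v) in f_i, and replace dx_i by d F_i = (∂F_i/∂u) du + (∂F_i/∂v) dv.
  For the x component: f_1(F) = 3*u*(-2*u + 2*v - 1); d F_1 = (-4*u + 2*v - 1) du + (2*u) dv
  For the y component: f_2(F) = 2*u*(-4*u - v); d F_2 = (8*u + v) du + (u) dv
Combining and collecting du, dv coefficients:
  coeff of du: u*(-40*u^2 - 60*u*v + 18*u + 10*v^2 - 12*v + 3)
  coeff of dv: u^2*(-20*u + 10*v - 6)
F^* omega = (u*(-40*u^2 - 60*u*v + 18*u + 10*v^2 - 12*v + 3)) du + (u^2*(-20*u + 10*v - 6)) dv.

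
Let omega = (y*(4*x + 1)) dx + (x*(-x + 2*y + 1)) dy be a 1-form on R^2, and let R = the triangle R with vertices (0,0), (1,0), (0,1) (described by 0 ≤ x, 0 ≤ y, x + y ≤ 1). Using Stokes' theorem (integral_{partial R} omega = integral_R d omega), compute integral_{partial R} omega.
integral_(partial R) omega = -2/3

Stokes: integral_partial_R omega = integral_R d omega with d omega = (∂Q/∂x - ∂P/∂y) dx ∧ dy.
  ∂Q/∂x = -2*x + 2*y + 1
  ∂P/∂y = 4*x + 1
  integrand = ∂Q/∂x - ∂P/∂y = -6*x + 2*y.
Integrating over R: integral_0^1 integral_0^{1-x} (-6*x + 2*y) dy dx = -2/3.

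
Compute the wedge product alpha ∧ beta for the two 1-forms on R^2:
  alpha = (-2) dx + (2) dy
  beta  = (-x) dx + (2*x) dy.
alpha ∧ beta = (-2*x) dx ∧ dy

Distribute the wedge, using dx_i ∧ dx_j = -dx_j ∧ dx_i and dx_i ∧ dx_i = 0. For each pair (i, j) with i < j, the coefficient of dx_i ∧ dx_j in alpha ∧ beta is (alpha_i * beta_j - alpha_j * beta_i). Collecting: alpha ∧ beta = (-2*x) dx ∧ dy.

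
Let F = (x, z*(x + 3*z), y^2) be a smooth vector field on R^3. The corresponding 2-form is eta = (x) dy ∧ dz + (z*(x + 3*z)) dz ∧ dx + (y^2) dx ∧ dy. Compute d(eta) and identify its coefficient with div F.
d(eta) = (1) dx ∧ dy ∧ dz; div F = 1

For a 2-form in R^3 of the form above, applying d gives a 3-form with coefficient ∂P/∂x + ∂Q/∂y + ∂R/∂z:
  ∂P/∂x = 1
  ∂Q/∂y = 0
  ∂R/∂z = 0
Sum = 1, which is exactly div F.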